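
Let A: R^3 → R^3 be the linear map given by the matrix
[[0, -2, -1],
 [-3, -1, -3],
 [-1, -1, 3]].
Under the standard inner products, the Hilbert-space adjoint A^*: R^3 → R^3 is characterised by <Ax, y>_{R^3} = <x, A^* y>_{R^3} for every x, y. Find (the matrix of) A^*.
A^* = A^T =
[[0, -3, -1],
 [-2, -1, -1],
 [-1, -3, 3]]

For real matrices with standard dot products, the defining identity <Ax, y> = <x, A^* y> gives (Ax)^T y = x^T (A^*) y, i.e. x^T A^T y = x^T (A^*) y. Since this holds for all x, y, we must have A^* = A^T. Therefore
A^* =
[[0, -3, -1],
 [-2, -1, -1],
 [-1, -3, 3]].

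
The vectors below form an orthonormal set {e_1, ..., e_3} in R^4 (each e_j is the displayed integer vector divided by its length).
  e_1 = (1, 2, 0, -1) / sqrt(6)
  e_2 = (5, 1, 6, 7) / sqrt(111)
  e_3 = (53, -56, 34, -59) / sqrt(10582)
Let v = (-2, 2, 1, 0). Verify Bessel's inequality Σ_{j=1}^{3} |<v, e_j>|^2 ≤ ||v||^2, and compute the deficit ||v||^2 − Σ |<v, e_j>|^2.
Σ |<v, e_j>|^2 = 558/143; ||v||^2 = 9; deficit = 729/143

Write each e_j = u_j / sqrt(<u_j, u_j>) where u_j is the displayed integer vector. Then <v, e_j> = <v, u_j> / sqrt(<u_j, u_j>), so |<v, e_j>|^2 = <v, u_j>^2 / <u_j, u_j>.
Coefficients: <v, e_1> = 2/sqrt(6), <v, e_2> = -2/sqrt(111), <v, e_3> = -184/sqrt(10582).
Square and sum: Σ |<v, e_j>|^2 = 558/143.
Compute ||v||^2 = v·v = 9.
Deficit = 9 − 558/143 = 729/143 ≥ 0, confirming Bessel's inequality. (The deficit equals ||v − Σ <v,e_j> e_j||^2, the squared distance from v to span{e_j}.)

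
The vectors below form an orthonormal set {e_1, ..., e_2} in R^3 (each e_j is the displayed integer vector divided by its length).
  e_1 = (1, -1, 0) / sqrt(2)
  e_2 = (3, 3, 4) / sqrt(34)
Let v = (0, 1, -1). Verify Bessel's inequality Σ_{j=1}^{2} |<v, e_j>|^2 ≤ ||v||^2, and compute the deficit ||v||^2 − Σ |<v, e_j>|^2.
Σ |<v, e_j>|^2 = 9/17; ||v||^2 = 2; deficit = 25/17

Write each e_j = u_j / sqrt(<u_j, u_j>) where u_j is the displayed integer vector. Then <v, e_j> = <v, u_j> / sqrt(<u_j, u_j>), so |<v, e_j>|^2 = <v, u_j>^2 / <u_j, u_j>.
Coefficients: <v, e_1> = -1/sqrt(2), <v, e_2> = -1/sqrt(34).
Square and sum: Σ |<v, e_j>|^2 = 9/17.
Compute ||v||^2 = v·v = 2.
Deficit = 2 − 9/17 = 25/17 ≥ 0, confirming Bessel's inequality. (The deficit equals ||v − Σ <v,e_j> e_j||^2, the squared distance from v to span{e_j}.)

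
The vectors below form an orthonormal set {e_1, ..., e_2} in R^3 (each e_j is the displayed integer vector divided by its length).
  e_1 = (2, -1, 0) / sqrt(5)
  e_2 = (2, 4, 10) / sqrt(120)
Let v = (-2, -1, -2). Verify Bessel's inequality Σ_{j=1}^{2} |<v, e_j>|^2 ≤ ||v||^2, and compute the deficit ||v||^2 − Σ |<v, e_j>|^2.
Σ |<v, e_j>|^2 = 25/3; ||v||^2 = 9; deficit = 2/3

Write each e_j = u_j / sqrt(<u_j, u_j>) where u_j is the displayed integer vector. Then <v, e_j> = <v, u_j> / sqrt(<u_j, u_j>), so |<v, e_j>|^2 = <v, u_j>^2 / <u_j, u_j>.
Coefficients: <v, e_1> = -3/sqrt(5), <v, e_2> = -28/sqrt(120).
Square and sum: Σ |<v, e_j>|^2 = 25/3.
Compute ||v||^2 = v·v = 9.
Deficit = 9 − 25/3 = 2/3 ≥ 0, confirming Bessel's inequality. (The deficit equals ||v − Σ <v,e_j> e_j||^2, the squared distance from v to span{e_j}.)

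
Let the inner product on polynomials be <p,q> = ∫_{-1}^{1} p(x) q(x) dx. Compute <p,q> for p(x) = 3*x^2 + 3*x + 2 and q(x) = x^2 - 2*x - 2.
<p,q> = -202/15

Expand the product: p(x)·q(x) = 3*x^4 - 3*x^3 - 10*x^2 - 10*x - 4.
∫_{-1}^{1} of each monomial x^k gives [2/(k+1) if k even, 0 if k odd]. Integrating term-by-term (or equivalently evaluating the antiderivative F(x) = 3*x^5/5 - 3*x^4/4 - 10*x^3/3 - 5*x^2 - 4*x at the endpoints):
  F(1) − F(−1) = -749/60 − (59/60) = -202/15.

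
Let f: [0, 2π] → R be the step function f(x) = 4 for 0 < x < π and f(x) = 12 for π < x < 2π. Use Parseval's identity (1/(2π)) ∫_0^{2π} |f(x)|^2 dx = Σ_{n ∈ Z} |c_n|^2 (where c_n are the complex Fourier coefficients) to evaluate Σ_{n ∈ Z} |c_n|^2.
Σ |c_n|^2 = 80

Parseval equates the L^2 energy of f (normalised by 1/(2π)) with the ℓ^2 sum of its Fourier coefficients: (1/(2π)) ∫_0^{2π} |f|^2 = Σ |c_n|^2.
Compute the left side: (1/(2π)) [∫_0^π 4^2 dx + ∫_π^{2π} 12^2 dx] = (1/(2π)) · (16π + 144π) = (16 + 144)/2 = 80.
So Σ_{n ∈ Z} |c_n|^2 = 80.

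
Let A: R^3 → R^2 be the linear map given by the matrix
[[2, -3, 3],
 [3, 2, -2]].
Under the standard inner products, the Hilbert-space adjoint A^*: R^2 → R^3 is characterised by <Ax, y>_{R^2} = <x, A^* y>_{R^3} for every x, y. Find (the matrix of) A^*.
A^* = A^T =
[[2, 3],
 [-3, 2],
 [3, -2]]

For real matrices with standard dot products, the defining identity <Ax, y> = <x, A^* y> gives (Ax)^T y = x^T (A^*) y, i.e. x^T A^T y = x^T (A^*) y. Since this holds for all x, y, we must have A^* = A^T. Therefore
A^* =
[[2, 3],
 [-3, 2],
 [3, -2]].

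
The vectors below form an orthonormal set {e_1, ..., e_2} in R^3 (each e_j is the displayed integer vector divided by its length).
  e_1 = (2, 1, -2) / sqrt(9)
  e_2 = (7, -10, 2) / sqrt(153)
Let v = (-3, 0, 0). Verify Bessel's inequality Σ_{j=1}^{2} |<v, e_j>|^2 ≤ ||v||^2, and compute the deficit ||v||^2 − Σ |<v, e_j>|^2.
Σ |<v, e_j>|^2 = 117/17; ||v||^2 = 9; deficit = 36/17

Write each e_j = u_j / sqrt(<u_j, u_j>) where u_j is the displayed integer vector. Then <v, e_j> = <v, u_j> / sqrt(<u_j, u_j>), so |<v, e_j>|^2 = <v, u_j>^2 / <u_j, u_j>.
Coefficients: <v, e_1> = -6/sqrt(9), <v, e_2> = -21/sqrt(153).
Square and sum: Σ |<v, e_j>|^2 = 117/17.
Compute ||v||^2 = v·v = 9.
Deficit = 9 − 117/17 = 36/17 ≥ 0, confirming Bessel's inequality. (The deficit equals ||v − Σ <v,e_j> e_j||^2, the squared distance from v to span{e_j}.)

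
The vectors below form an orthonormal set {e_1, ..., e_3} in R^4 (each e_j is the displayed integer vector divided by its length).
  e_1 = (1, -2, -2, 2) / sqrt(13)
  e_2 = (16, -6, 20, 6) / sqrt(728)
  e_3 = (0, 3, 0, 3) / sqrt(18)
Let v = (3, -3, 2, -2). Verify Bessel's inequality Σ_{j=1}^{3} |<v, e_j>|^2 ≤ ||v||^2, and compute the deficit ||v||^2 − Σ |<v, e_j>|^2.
Σ |<v, e_j>|^2 = 173/7; ||v||^2 = 26; deficit = 9/7

Write each e_j = u_j / sqrt(<u_j, u_j>) where u_j is the displayed integer vector. Then <v, e_j> = <v, u_j> / sqrt(<u_j, u_j>), so |<v, e_j>|^2 = <v, u_j>^2 / <u_j, u_j>.
Coefficients: <v, e_1> = 1/sqrt(13), <v, e_2> = 94/sqrt(728), <v, e_3> = -15/sqrt(18).
Square and sum: Σ |<v, e_j>|^2 = 173/7.
Compute ||v||^2 = v·v = 26.
Deficit = 26 − 173/7 = 9/7 ≥ 0, confirming Bessel's inequality. (The deficit equals ||v − Σ <v,e_j> e_j||^2, the squared distance from v to span{e_j}.)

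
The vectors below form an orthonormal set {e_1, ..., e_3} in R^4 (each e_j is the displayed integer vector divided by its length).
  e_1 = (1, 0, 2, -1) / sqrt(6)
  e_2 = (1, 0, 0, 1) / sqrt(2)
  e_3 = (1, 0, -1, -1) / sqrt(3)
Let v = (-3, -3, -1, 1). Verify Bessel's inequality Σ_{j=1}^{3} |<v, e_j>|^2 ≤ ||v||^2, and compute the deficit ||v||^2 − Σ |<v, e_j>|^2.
Σ |<v, e_j>|^2 = 11; ||v||^2 = 20; deficit = 9

Write each e_j = u_j / sqrt(<u_j, u_j>) where u_j is the displayed integer vector. Then <v, e_j> = <v, u_j> / sqrt(<u_j, u_j>), so |<v, e_j>|^2 = <v, u_j>^2 / <u_j, u_j>.
Coefficients: <v, e_1> = -6/sqrt(6), <v, e_2> = -2/sqrt(2), <v, e_3> = -3/sqrt(3).
Square and sum: Σ |<v, e_j>|^2 = 11.
Compute ||v||^2 = v·v = 20.
Deficit = 20 − 11 = 9 ≥ 0, confirming Bessel's inequality. (The deficit equals ||v − Σ <v,e_j> e_j||^2, the squared distance from v to span{e_j}.)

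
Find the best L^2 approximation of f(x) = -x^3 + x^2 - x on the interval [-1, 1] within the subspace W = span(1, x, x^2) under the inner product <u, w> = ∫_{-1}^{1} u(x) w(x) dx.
g(x) = x^2 - 8*x/5

The best approximation g ∈ W is the orthogonal projection of f onto W. Writing g = a_0 + a_1 x + a_2 x^2, the coefficients solve the normal equations G · a = b where
  G_{ij} = <φ_i, φ_j> and b_i = <f, φ_i>, with φ_0 = 1, φ_1 = x, φ_2 = x^2.
G =
  [2, 0, 2/3]
  [0, 2/3, 0]
  [2/3, 0, 2/5],
b = (2/3, -16/15, 2/5).
Solving gives a_0 = 0, a_1 = -8/5, a_2 = 1, so
  g(x) = x^2 - 8*x/5.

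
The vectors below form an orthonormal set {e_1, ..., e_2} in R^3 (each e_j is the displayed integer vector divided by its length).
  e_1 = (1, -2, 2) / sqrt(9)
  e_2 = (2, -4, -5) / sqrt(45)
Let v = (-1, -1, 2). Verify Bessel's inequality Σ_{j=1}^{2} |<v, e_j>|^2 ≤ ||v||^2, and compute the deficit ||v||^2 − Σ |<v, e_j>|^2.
Σ |<v, e_j>|^2 = 21/5; ||v||^2 = 6; deficit = 9/5

Write each e_j = u_j / sqrt(<u_j, u_j>) where u_j is the displayed integer vector. Then <v, e_j> = <v, u_j> / sqrt(<u_j, u_j>), so |<v, e_j>|^2 = <v, u_j>^2 / <u_j, u_j>.
Coefficients: <v, e_1> = 5/sqrt(9), <v, e_2> = -8/sqrt(45).
Square and sum: Σ |<v, e_j>|^2 = 21/5.
Compute ||v||^2 = v·v = 6.
Deficit = 6 − 21/5 = 9/5 ≥ 0, confirming Bessel's inequality. (The deficit equals ||v − Σ <v,e_j> e_j||^2, the squared distance from v to span{e_j}.)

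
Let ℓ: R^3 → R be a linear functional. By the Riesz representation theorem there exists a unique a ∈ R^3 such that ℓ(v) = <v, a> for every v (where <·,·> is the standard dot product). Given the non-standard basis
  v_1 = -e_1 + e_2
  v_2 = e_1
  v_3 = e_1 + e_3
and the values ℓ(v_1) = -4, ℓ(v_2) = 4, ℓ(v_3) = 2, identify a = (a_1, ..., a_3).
a = (4, 0, -2)

Write a = (a_1, ..., a_3) in the standard basis. For each basis vector v_i, ℓ(v_i) = <v_i, a> is a linear equation in the a_j's. Collect the n equations into a matrix system V a = ℓ, where row i of V is v_i (expressed in the standard basis). Since V is invertible (lower-triangular with 1s on the diagonal, up to permutation), solve by back-substitution:
  V =
[[-1, 1, 0],
 [1, 0, 0],
 [1, 0, 1]]
  V a = (-4, 4, 2)
Solving gives a = (4, 0, -2).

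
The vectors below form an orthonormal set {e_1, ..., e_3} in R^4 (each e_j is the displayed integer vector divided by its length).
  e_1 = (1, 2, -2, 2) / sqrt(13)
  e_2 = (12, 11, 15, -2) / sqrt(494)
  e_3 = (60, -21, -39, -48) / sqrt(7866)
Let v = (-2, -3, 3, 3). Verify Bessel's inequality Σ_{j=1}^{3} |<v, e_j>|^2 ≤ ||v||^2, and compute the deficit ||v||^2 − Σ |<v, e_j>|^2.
Σ |<v, e_j>|^2 = 424/23; ||v||^2 = 31; deficit = 289/23

Write each e_j = u_j / sqrt(<u_j, u_j>) where u_j is the displayed integer vector. Then <v, e_j> = <v, u_j> / sqrt(<u_j, u_j>), so |<v, e_j>|^2 = <v, u_j>^2 / <u_j, u_j>.
Coefficients: <v, e_1> = -8/sqrt(13), <v, e_2> = -18/sqrt(494), <v, e_3> = -318/sqrt(7866).
Square and sum: Σ |<v, e_j>|^2 = 424/23.
Compute ||v||^2 = v·v = 31.
Deficit = 31 − 424/23 = 289/23 ≥ 0, confirming Bessel's inequality. (The deficit equals ||v − Σ <v,e_j> e_j||^2, the squared distance from v to span{e_j}.)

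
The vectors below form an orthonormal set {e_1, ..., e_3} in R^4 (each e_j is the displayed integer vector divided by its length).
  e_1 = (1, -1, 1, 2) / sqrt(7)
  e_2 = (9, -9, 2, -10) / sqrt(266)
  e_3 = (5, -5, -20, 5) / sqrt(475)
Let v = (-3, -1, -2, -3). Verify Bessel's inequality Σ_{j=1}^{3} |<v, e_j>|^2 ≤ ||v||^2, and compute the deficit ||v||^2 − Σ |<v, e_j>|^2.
Σ |<v, e_j>|^2 = 15; ||v||^2 = 23; deficit = 8

Write each e_j = u_j / sqrt(<u_j, u_j>) where u_j is the displayed integer vector. Then <v, e_j> = <v, u_j> / sqrt(<u_j, u_j>), so |<v, e_j>|^2 = <v, u_j>^2 / <u_j, u_j>.
Coefficients: <v, e_1> = -10/sqrt(7), <v, e_2> = 8/sqrt(266), <v, e_3> = 15/sqrt(475).
Square and sum: Σ |<v, e_j>|^2 = 15.
Compute ||v||^2 = v·v = 23.
Deficit = 23 − 15 = 8 ≥ 0, confirming Bessel's inequality. (The deficit equals ||v − Σ <v,e_j> e_j||^2, the squared distance from v to span{e_j}.)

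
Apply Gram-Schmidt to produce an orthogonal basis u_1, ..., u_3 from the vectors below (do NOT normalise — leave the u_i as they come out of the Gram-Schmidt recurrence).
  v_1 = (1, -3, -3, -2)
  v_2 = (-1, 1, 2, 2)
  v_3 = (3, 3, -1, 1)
Orthogonal basis:
  u_1 = (1, -3, -3, -2)
  u_2 = (-9/23, -19/23, 4/23, 18/23)
  u_3 = (41/17, 11/17, -22/17, 37/17)

Apply the Gram-Schmidt recurrence
  u_1 = v_1
  u_i = v_i − Σ_{j<i} ((v_i · u_j) / (u_j · u_j)) · u_j.

Step by step this gives:
  u_1 = (1, -3, -3, -2)
  u_2 = (-9/23, -19/23, 4/23, 18/23)
  u_3 = (41/17, 11/17, -22/17, 37/17)

Orthogonality check:
  u_2 · u_1 = 0 (should be 0)
  u_3 · u_1 = 0 (should be 0)
  u_3 · u_2 = 0 (should be 0)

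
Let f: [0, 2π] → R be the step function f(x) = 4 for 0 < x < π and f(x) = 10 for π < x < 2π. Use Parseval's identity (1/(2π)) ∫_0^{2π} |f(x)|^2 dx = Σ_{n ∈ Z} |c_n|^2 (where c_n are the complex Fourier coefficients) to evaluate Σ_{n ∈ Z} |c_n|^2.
Σ |c_n|^2 = 58

Parseval equates the L^2 energy of f (normalised by 1/(2π)) with the ℓ^2 sum of its Fourier coefficients: (1/(2π)) ∫_0^{2π} |f|^2 = Σ |c_n|^2.
Compute the left side: (1/(2π)) [∫_0^π 4^2 dx + ∫_π^{2π} 10^2 dx] = (1/(2π)) · (16π + 100π) = (16 + 100)/2 = 58.
So Σ_{n ∈ Z} |c_n|^2 = 58.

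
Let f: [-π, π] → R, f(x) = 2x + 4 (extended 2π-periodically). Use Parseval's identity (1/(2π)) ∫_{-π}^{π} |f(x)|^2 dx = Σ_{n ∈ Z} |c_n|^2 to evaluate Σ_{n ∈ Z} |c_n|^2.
Σ |c_n|^2 = 4π^2/3 + 16

Expand and integrate term by term over [-π, π]:
  ∫ (2x)^2 dx = 4·(2π^3/3); ∫ 2·2·(4)·x dx = 0 (odd integrand); ∫ 4^2 dx = 16·2π.
So (1/(2π)) ∫_{-π}^{π} (2x + 4)^2 dx = 4π^2/3 + 16 = 4π^2/3 + 16.
Parseval ⇒ Σ |c_n|^2 = 4π^2/3 + 16.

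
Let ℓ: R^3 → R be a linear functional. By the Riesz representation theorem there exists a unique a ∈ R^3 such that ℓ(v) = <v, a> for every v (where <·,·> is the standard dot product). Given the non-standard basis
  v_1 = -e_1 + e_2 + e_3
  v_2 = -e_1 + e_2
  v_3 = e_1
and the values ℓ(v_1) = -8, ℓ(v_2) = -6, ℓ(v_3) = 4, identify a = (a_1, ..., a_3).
a = (4, -2, -2)

Write a = (a_1, ..., a_3) in the standard basis. For each basis vector v_i, ℓ(v_i) = <v_i, a> is a linear equation in the a_j's. Collect the n equations into a matrix system V a = ℓ, where row i of V is v_i (expressed in the standard basis). Since V is invertible (lower-triangular with 1s on the diagonal, up to permutation), solve by back-substitution:
  V =
[[-1, 1, 1],
 [-1, 1, 0],
 [1, 0, 0]]
  V a = (-8, -6, 4)
Solving gives a = (4, -2, -2).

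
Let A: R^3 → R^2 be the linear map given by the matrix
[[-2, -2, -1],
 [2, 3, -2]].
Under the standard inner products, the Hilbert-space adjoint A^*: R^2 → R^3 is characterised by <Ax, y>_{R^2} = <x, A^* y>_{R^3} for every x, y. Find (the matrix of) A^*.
A^* = A^T =
[[-2, 2],
 [-2, 3],
 [-1, -2]]

For real matrices with standard dot products, the defining identity <Ax, y> = <x, A^* y> gives (Ax)^T y = x^T (A^*) y, i.e. x^T A^T y = x^T (A^*) y. Since this holds for all x, y, we must have A^* = A^T. Therefore
A^* =
[[-2, 2],
 [-2, 3],
 [-1, -2]].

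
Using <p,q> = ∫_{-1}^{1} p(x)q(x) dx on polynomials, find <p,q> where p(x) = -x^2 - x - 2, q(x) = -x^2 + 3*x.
<p,q> = -4/15

Expand the product: p(x)·q(x) = x^4 - 2*x^3 - x^2 - 6*x.
∫_{-1}^{1} of each monomial x^k gives [2/(k+1) if k even, 0 if k odd]. Integrating term-by-term (or equivalently evaluating the antiderivative F(x) = x^5/5 - x^4/2 - x^3/3 - 3*x^2 at the endpoints):
  F(1) − F(−1) = -109/30 − (-101/30) = -4/15.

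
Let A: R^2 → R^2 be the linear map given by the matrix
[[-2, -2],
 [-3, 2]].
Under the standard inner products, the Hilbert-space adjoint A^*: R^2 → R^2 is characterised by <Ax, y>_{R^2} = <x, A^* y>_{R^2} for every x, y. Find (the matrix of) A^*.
A^* = A^T =
[[-2, -3],
 [-2, 2]]

For real matrices with standard dot products, the defining identity <Ax, y> = <x, A^* y> gives (Ax)^T y = x^T (A^*) y, i.e. x^T A^T y = x^T (A^*) y. Since this holds for all x, y, we must have A^* = A^T. Therefore
A^* =
[[-2, -3],
 [-2, 2]].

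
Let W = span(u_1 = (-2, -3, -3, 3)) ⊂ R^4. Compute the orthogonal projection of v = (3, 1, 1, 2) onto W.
proj_W(v) = (12/31, 18/31, 18/31, -18/31)

Set up U = [u_1 | ... | u_1] ∈ R^(4×1). The projector onto W = col(U) is P = U (U^T U)^(-1) U^T.
Compute U^T U =
  [31],
and U^T v = (-6).
Solve U^T U · c = U^T v for the coefficients: c = (-6/31). The projection is proj_W(v) = U c.
Check: (v - proj_W(v)) · u_1 = 0  (should be 0).
Result: proj_W(v) = (12/31, 18/31, 18/31, -18/31).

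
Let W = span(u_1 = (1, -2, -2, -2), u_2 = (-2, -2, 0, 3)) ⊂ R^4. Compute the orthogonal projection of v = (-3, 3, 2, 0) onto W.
proj_W(v) = (-117/205, 546/205, 442/205, 286/205)

Set up U = [u_1 | ... | u_2] ∈ R^(4×2). The projector onto W = col(U) is P = U (U^T U)^(-1) U^T.
Compute U^T U =
  [13, -4]
  [-4, 17],
and U^T v = (-13, 0).
Solve U^T U · c = U^T v for the coefficients: c = (-221/205, -52/205). The projection is proj_W(v) = U c.
Check: (v - proj_W(v)) · u_1 = 0  (should be 0).
Check: (v - proj_W(v)) · u_2 = 0  (should be 0).
Result: proj_W(v) = (-117/205, 546/205, 442/205, 286/205).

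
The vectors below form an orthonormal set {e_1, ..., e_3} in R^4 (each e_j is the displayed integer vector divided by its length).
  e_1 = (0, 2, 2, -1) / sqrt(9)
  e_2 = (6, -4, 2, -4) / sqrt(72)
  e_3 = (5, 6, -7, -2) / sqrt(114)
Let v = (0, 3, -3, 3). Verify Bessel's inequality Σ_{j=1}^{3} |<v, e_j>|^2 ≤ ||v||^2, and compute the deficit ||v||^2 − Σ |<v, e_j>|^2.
Σ |<v, e_j>|^2 = 438/19; ||v||^2 = 27; deficit = 75/19

Write each e_j = u_j / sqrt(<u_j, u_j>) where u_j is the displayed integer vector. Then <v, e_j> = <v, u_j> / sqrt(<u_j, u_j>), so |<v, e_j>|^2 = <v, u_j>^2 / <u_j, u_j>.
Coefficients: <v, e_1> = -3/sqrt(9), <v, e_2> = -30/sqrt(72), <v, e_3> = 33/sqrt(114).
Square and sum: Σ |<v, e_j>|^2 = 438/19.
Compute ||v||^2 = v·v = 27.
Deficit = 27 − 438/19 = 75/19 ≥ 0, confirming Bessel's inequality. (The deficit equals ||v − Σ <v,e_j> e_j||^2, the squared distance from v to span{e_j}.)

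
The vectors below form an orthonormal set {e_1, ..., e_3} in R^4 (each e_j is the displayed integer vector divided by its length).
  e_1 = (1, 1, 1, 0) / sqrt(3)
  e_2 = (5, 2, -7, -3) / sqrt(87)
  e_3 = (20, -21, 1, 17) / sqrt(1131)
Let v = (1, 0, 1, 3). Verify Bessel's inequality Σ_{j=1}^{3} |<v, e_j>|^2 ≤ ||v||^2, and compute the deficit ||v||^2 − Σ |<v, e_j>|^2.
Σ |<v, e_j>|^2 = 95/13; ||v||^2 = 11; deficit = 48/13

Write each e_j = u_j / sqrt(<u_j, u_j>) where u_j is the displayed integer vector. Then <v, e_j> = <v, u_j> / sqrt(<u_j, u_j>), so |<v, e_j>|^2 = <v, u_j>^2 / <u_j, u_j>.
Coefficients: <v, e_1> = 2/sqrt(3), <v, e_2> = -11/sqrt(87), <v, e_3> = 72/sqrt(1131).
Square and sum: Σ |<v, e_j>|^2 = 95/13.
Compute ||v||^2 = v·v = 11.
Deficit = 11 − 95/13 = 48/13 ≥ 0, confirming Bessel's inequality. (The deficit equals ||v − Σ <v,e_j> e_j||^2, the squared distance from v to span{e_j}.)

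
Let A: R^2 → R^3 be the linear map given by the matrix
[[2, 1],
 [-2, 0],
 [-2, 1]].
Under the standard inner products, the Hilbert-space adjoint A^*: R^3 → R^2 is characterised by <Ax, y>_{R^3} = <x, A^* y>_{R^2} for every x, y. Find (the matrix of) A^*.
A^* = A^T =
[[2, -2, -2],
 [1, 0, 1]]

For real matrices with standard dot products, the defining identity <Ax, y> = <x, A^* y> gives (Ax)^T y = x^T (A^*) y, i.e. x^T A^T y = x^T (A^*) y. Since this holds for all x, y, we must have A^* = A^T. Therefore
A^* =
[[2, -2, -2],
 [1, 0, 1]].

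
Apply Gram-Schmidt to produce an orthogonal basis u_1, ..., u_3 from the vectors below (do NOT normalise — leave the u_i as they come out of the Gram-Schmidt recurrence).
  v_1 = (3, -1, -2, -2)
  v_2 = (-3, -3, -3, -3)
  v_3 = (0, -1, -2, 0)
Orthogonal basis:
  u_1 = (3, -1, -2, -2)
  u_2 = (-4, -8/3, -7/3, -7/3)
  u_3 = (1/34, -5/34, -16/17, 18/17)

Apply the Gram-Schmidt recurrence
  u_1 = v_1
  u_i = v_i − Σ_{j<i} ((v_i · u_j) / (u_j · u_j)) · u_j.

Step by step this gives:
  u_1 = (3, -1, -2, -2)
  u_2 = (-4, -8/3, -7/3, -7/3)
  u_3 = (1/34, -5/34, -16/17, 18/17)

Orthogonality check:
  u_2 · u_1 = 0 (should be 0)
  u_3 · u_1 = 0 (should be 0)
  u_3 · u_2 = 0 (should be 0)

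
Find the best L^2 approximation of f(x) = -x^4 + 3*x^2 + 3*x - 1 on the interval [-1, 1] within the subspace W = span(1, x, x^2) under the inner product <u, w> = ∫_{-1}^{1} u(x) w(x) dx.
g(x) = 15*x^2/7 + 3*x - 32/35

The best approximation g ∈ W is the orthogonal projection of f onto W. Writing g = a_0 + a_1 x + a_2 x^2, the coefficients solve the normal equations G · a = b where
  G_{ij} = <φ_i, φ_j> and b_i = <f, φ_i>, with φ_0 = 1, φ_1 = x, φ_2 = x^2.
G =
  [2, 0, 2/3]
  [0, 2/3, 0]
  [2/3, 0, 2/5],
b = (-2/5, 2, 26/105).
Solving gives a_0 = -32/35, a_1 = 3, a_2 = 15/7, so
  g(x) = 15*x^2/7 + 3*x - 32/35.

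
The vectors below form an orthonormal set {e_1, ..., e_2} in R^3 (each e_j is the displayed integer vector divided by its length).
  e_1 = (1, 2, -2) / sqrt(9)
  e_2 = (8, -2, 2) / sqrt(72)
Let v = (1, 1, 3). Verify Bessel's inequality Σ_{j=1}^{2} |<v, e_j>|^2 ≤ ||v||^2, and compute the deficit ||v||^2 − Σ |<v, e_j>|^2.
Σ |<v, e_j>|^2 = 3; ||v||^2 = 11; deficit = 8

Write each e_j = u_j / sqrt(<u_j, u_j>) where u_j is the displayed integer vector. Then <v, e_j> = <v, u_j> / sqrt(<u_j, u_j>), so |<v, e_j>|^2 = <v, u_j>^2 / <u_j, u_j>.
Coefficients: <v, e_1> = -3/sqrt(9), <v, e_2> = 12/sqrt(72).
Square and sum: Σ |<v, e_j>|^2 = 3.
Compute ||v||^2 = v·v = 11.
Deficit = 11 − 3 = 8 ≥ 0, confirming Bessel's inequality. (The deficit equals ||v − Σ <v,e_j> e_j||^2, the squared distance from v to span{e_j}.)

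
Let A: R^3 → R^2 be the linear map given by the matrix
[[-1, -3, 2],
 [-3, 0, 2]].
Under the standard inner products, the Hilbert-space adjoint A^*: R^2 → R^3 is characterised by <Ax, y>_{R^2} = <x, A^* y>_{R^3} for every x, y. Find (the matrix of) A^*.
A^* = A^T =
[[-1, -3],
 [-3, 0],
 [2, 2]]

For real matrices with standard dot products, the defining identity <Ax, y> = <x, A^* y> gives (Ax)^T y = x^T (A^*) y, i.e. x^T A^T y = x^T (A^*) y. Since this holds for all x, y, we must have A^* = A^T. Therefore
A^* =
[[-1, -3],
 [-3, 0],
 [2, 2]].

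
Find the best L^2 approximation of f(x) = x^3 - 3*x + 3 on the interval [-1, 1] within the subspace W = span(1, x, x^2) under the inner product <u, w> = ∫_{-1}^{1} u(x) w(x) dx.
g(x) = 3 - 12*x/5

The best approximation g ∈ W is the orthogonal projection of f onto W. Writing g = a_0 + a_1 x + a_2 x^2, the coefficients solve the normal equations G · a = b where
  G_{ij} = <φ_i, φ_j> and b_i = <f, φ_i>, with φ_0 = 1, φ_1 = x, φ_2 = x^2.
G =
  [2, 0, 2/3]
  [0, 2/3, 0]
  [2/3, 0, 2/5],
b = (6, -8/5, 2).
Solving gives a_0 = 3, a_1 = -12/5, a_2 = 0, so
  g(x) = 3 - 12*x/5.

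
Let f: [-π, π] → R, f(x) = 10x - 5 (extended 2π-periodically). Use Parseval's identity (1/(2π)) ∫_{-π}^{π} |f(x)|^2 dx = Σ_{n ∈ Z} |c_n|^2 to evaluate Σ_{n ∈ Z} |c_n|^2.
Σ |c_n|^2 = 100π^2/3 + 25

Expand and integrate term by term over [-π, π]:
  ∫ (10x)^2 dx = 100·(2π^3/3); ∫ 2·10·(-5)·x dx = 0 (odd integrand); ∫ (-5)^2 dx = 25·2π.
So (1/(2π)) ∫_{-π}^{π} (10x - 5)^2 dx = 100π^2/3 + 25 = 100π^2/3 + 25.
Parseval ⇒ Σ |c_n|^2 = 100π^2/3 + 25.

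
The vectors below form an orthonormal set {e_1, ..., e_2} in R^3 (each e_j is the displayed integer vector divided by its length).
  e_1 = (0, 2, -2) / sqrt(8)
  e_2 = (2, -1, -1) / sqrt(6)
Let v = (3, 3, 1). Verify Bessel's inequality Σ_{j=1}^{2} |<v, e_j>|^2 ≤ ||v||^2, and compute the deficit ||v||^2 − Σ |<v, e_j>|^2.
Σ |<v, e_j>|^2 = 8/3; ||v||^2 = 19; deficit = 49/3

Write each e_j = u_j / sqrt(<u_j, u_j>) where u_j is the displayed integer vector. Then <v, e_j> = <v, u_j> / sqrt(<u_j, u_j>), so |<v, e_j>|^2 = <v, u_j>^2 / <u_j, u_j>.
Coefficients: <v, e_1> = 4/sqrt(8), <v, e_2> = 2/sqrt(6).
Square and sum: Σ |<v, e_j>|^2 = 8/3.
Compute ||v||^2 = v·v = 19.
Deficit = 19 − 8/3 = 49/3 ≥ 0, confirming Bessel's inequality. (The deficit equals ||v − Σ <v,e_j> e_j||^2, the squared distance from v to span{e_j}.)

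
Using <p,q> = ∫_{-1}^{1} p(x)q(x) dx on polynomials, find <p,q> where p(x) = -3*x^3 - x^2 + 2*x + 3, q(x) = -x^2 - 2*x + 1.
<p,q> = 52/15

Expand the product: p(x)·q(x) = 3*x^5 + 7*x^4 - 3*x^3 - 8*x^2 - 4*x + 3.
∫_{-1}^{1} of each monomial x^k gives [2/(k+1) if k even, 0 if k odd]. Integrating term-by-term (or equivalently evaluating the antiderivative F(x) = x^6/2 + 7*x^5/5 - 3*x^4/4 - 8*x^3/3 - 2*x^2 + 3*x at the endpoints):
  F(1) − F(−1) = -31/60 − (-239/60) = 52/15.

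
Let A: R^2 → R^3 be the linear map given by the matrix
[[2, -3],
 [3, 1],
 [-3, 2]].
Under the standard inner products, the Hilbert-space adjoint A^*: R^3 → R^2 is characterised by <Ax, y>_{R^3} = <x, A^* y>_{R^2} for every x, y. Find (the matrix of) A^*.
A^* = A^T =
[[2, 3, -3],
 [-3, 1, 2]]

For real matrices with standard dot products, the defining identity <Ax, y> = <x, A^* y> gives (Ax)^T y = x^T (A^*) y, i.e. x^T A^T y = x^T (A^*) y. Since this holds for all x, y, we must have A^* = A^T. Therefore
A^* =
[[2, 3, -3],
 [-3, 1, 2]].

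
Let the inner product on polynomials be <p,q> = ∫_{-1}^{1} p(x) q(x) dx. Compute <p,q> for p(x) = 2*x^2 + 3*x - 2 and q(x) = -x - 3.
<p,q> = 6

Expand the product: p(x)·q(x) = -2*x^3 - 9*x^2 - 7*x + 6.
∫_{-1}^{1} of each monomial x^k gives [2/(k+1) if k even, 0 if k odd]. Integrating term-by-term (or equivalently evaluating the antiderivative F(x) = -x^4/2 - 3*x^3 - 7*x^2/2 + 6*x at the endpoints):
  F(1) − F(−1) = -1 − (-7) = 6.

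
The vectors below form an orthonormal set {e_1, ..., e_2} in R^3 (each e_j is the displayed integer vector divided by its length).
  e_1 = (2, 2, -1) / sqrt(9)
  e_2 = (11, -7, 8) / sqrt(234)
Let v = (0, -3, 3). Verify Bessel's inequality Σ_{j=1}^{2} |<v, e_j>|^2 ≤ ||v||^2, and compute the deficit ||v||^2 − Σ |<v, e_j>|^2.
Σ |<v, e_j>|^2 = 459/26; ||v||^2 = 18; deficit = 9/26

Write each e_j = u_j / sqrt(<u_j, u_j>) where u_j is the displayed integer vector. Then <v, e_j> = <v, u_j> / sqrt(<u_j, u_j>), so |<v, e_j>|^2 = <v, u_j>^2 / <u_j, u_j>.
Coefficients: <v, e_1> = -9/sqrt(9), <v, e_2> = 45/sqrt(234).
Square and sum: Σ |<v, e_j>|^2 = 459/26.
Compute ||v||^2 = v·v = 18.
Deficit = 18 − 459/26 = 9/26 ≥ 0, confirming Bessel's inequality. (The deficit equals ||v − Σ <v,e_j> e_j||^2, the squared distance from v to span{e_j}.)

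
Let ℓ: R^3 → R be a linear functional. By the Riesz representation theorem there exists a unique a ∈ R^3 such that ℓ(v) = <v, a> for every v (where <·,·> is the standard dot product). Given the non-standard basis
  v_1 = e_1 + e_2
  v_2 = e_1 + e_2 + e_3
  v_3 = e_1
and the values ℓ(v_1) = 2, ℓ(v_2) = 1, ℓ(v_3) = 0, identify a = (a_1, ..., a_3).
a = (0, 2, -1)

Write a = (a_1, ..., a_3) in the standard basis. For each basis vector v_i, ℓ(v_i) = <v_i, a> is a linear equation in the a_j's. Collect the n equations into a matrix system V a = ℓ, where row i of V is v_i (expressed in the standard basis). Since V is invertible (lower-triangular with 1s on the diagonal, up to permutation), solve by back-substitution:
  V =
[[1, 1, 0],
 [1, 1, 1],
 [1, 0, 0]]
  V a = (2, 1, 0)
Solving gives a = (0, 2, -1).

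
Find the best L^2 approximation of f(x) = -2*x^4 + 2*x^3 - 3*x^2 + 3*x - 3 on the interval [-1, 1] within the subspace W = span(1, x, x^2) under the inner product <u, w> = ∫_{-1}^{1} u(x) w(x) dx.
g(x) = -33*x^2/7 + 21*x/5 - 99/35

The best approximation g ∈ W is the orthogonal projection of f onto W. Writing g = a_0 + a_1 x + a_2 x^2, the coefficients solve the normal equations G · a = b where
  G_{ij} = <φ_i, φ_j> and b_i = <f, φ_i>, with φ_0 = 1, φ_1 = x, φ_2 = x^2.
G =
  [2, 0, 2/3]
  [0, 2/3, 0]
  [2/3, 0, 2/5],
b = (-44/5, 14/5, -132/35).
Solving gives a_0 = -99/35, a_1 = 21/5, a_2 = -33/7, so
  g(x) = -33*x^2/7 + 21*x/5 - 99/35.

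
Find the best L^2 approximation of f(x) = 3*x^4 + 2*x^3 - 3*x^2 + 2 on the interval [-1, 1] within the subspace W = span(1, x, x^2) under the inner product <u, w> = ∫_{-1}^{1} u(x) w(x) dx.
g(x) = -3*x^2/7 + 6*x/5 + 61/35

The best approximation g ∈ W is the orthogonal projection of f onto W. Writing g = a_0 + a_1 x + a_2 x^2, the coefficients solve the normal equations G · a = b where
  G_{ij} = <φ_i, φ_j> and b_i = <f, φ_i>, with φ_0 = 1, φ_1 = x, φ_2 = x^2.
G =
  [2, 0, 2/3]
  [0, 2/3, 0]
  [2/3, 0, 2/5],
b = (16/5, 4/5, 104/105).
Solving gives a_0 = 61/35, a_1 = 6/5, a_2 = -3/7, so
  g(x) = -3*x^2/7 + 6*x/5 + 61/35.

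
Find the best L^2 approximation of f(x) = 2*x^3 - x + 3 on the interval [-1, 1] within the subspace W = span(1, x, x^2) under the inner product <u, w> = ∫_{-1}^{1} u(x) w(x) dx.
g(x) = x/5 + 3

The best approximation g ∈ W is the orthogonal projection of f onto W. Writing g = a_0 + a_1 x + a_2 x^2, the coefficients solve the normal equations G · a = b where
  G_{ij} = <φ_i, φ_j> and b_i = <f, φ_i>, with φ_0 = 1, φ_1 = x, φ_2 = x^2.
G =
  [2, 0, 2/3]
  [0, 2/3, 0]
  [2/3, 0, 2/5],
b = (6, 2/15, 2).
Solving gives a_0 = 3, a_1 = 1/5, a_2 = 0, so
  g(x) = x/5 + 3.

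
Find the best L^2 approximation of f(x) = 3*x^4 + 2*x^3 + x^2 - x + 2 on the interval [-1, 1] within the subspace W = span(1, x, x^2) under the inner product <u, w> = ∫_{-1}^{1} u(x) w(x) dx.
g(x) = 25*x^2/7 + x/5 + 61/35

The best approximation g ∈ W is the orthogonal projection of f onto W. Writing g = a_0 + a_1 x + a_2 x^2, the coefficients solve the normal equations G · a = b where
  G_{ij} = <φ_i, φ_j> and b_i = <f, φ_i>, with φ_0 = 1, φ_1 = x, φ_2 = x^2.
G =
  [2, 0, 2/3]
  [0, 2/3, 0]
  [2/3, 0, 2/5],
b = (88/15, 2/15, 272/105).
Solving gives a_0 = 61/35, a_1 = 1/5, a_2 = 25/7, so
  g(x) = 25*x^2/7 + x/5 + 61/35.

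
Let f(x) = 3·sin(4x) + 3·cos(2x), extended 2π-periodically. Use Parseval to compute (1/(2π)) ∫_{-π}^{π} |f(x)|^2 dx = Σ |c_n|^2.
Σ |c_n|^2 = 9

Expand |f|^2 and use orthogonality of {sin(nx), cos(mx)} on [-π, π]:
  ∫_{-π}^{π} sin(nx)^2 dx = π, ∫ cos(mx)^2 dx = π, and cross terms integrate to 0.
So ∫_{-π}^{π} f(x)^2 dx = 3^2 · π + 3^2 · π = (9 + 9)π.
Divide by 2π: (9 + 9)/2 = 9.
By Parseval, this equals Σ |c_n|^2.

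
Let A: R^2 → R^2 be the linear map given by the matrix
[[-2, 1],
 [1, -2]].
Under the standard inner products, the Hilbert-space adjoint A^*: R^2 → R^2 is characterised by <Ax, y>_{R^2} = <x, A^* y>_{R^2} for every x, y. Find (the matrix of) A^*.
A^* = A^T =
[[-2, 1],
 [1, -2]]

For real matrices with standard dot products, the defining identity <Ax, y> = <x, A^* y> gives (Ax)^T y = x^T (A^*) y, i.e. x^T A^T y = x^T (A^*) y. Since this holds for all x, y, we must have A^* = A^T. Therefore
A^* =
[[-2, 1],
 [1, -2]].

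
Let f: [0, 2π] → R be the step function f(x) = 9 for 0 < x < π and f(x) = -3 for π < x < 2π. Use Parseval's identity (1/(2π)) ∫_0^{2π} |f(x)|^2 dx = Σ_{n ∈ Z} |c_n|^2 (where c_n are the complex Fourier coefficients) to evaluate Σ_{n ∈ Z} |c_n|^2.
Σ |c_n|^2 = 45

Parseval equates the L^2 energy of f (normalised by 1/(2π)) with the ℓ^2 sum of its Fourier coefficients: (1/(2π)) ∫_0^{2π} |f|^2 = Σ |c_n|^2.
Compute the left side: (1/(2π)) [∫_0^π 9^2 dx + ∫_π^{2π} (-3)^2 dx] = (1/(2π)) · (81π + 9π) = (81 + 9)/2 = 45.
So Σ_{n ∈ Z} |c_n|^2 = 45.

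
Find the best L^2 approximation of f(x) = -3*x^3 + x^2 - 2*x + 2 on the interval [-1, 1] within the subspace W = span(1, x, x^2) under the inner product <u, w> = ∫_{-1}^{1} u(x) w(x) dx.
g(x) = x^2 - 19*x/5 + 2

The best approximation g ∈ W is the orthogonal projection of f onto W. Writing g = a_0 + a_1 x + a_2 x^2, the coefficients solve the normal equations G · a = b where
  G_{ij} = <φ_i, φ_j> and b_i = <f, φ_i>, with φ_0 = 1, φ_1 = x, φ_2 = x^2.
G =
  [2, 0, 2/3]
  [0, 2/3, 0]
  [2/3, 0, 2/5],
b = (14/3, -38/15, 26/15).
Solving gives a_0 = 2, a_1 = -19/5, a_2 = 1, so
  g(x) = x^2 - 19*x/5 + 2.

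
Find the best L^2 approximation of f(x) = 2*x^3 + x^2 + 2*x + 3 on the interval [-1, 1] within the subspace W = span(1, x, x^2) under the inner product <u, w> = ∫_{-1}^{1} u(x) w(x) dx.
g(x) = x^2 + 16*x/5 + 3

The best approximation g ∈ W is the orthogonal projection of f onto W. Writing g = a_0 + a_1 x + a_2 x^2, the coefficients solve the normal equations G · a = b where
  G_{ij} = <φ_i, φ_j> and b_i = <f, φ_i>, with φ_0 = 1, φ_1 = x, φ_2 = x^2.
G =
  [2, 0, 2/3]
  [0, 2/3, 0]
  [2/3, 0, 2/5],
b = (20/3, 32/15, 12/5).
Solving gives a_0 = 3, a_1 = 16/5, a_2 = 1, so
  g(x) = x^2 + 16*x/5 + 3.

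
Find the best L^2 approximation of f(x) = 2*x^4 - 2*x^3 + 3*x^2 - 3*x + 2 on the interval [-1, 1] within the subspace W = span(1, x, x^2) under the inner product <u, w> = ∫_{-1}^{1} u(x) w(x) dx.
g(x) = 33*x^2/7 - 21*x/5 + 64/35

The best approximation g ∈ W is the orthogonal projection of f onto W. Writing g = a_0 + a_1 x + a_2 x^2, the coefficients solve the normal equations G · a = b where
  G_{ij} = <φ_i, φ_j> and b_i = <f, φ_i>, with φ_0 = 1, φ_1 = x, φ_2 = x^2.
G =
  [2, 0, 2/3]
  [0, 2/3, 0]
  [2/3, 0, 2/5],
b = (34/5, -14/5, 326/105).
Solving gives a_0 = 64/35, a_1 = -21/5, a_2 = 33/7, so
  g(x) = 33*x^2/7 - 21*x/5 + 64/35.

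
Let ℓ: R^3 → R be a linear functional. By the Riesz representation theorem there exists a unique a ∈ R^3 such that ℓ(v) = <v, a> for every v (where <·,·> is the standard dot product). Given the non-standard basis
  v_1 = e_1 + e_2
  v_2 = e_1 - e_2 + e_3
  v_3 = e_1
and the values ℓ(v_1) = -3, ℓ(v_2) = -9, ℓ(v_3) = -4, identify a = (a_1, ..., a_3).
a = (-4, 1, -4)

Write a = (a_1, ..., a_3) in the standard basis. For each basis vector v_i, ℓ(v_i) = <v_i, a> is a linear equation in the a_j's. Collect the n equations into a matrix system V a = ℓ, where row i of V is v_i (expressed in the standard basis). Since V is invertible (lower-triangular with 1s on the diagonal, up to permutation), solve by back-substitution:
  V =
[[1, 1, 0],
 [1, -1, 1],
 [1, 0, 0]]
  V a = (-3, -9, -4)
Solving gives a = (-4, 1, -4).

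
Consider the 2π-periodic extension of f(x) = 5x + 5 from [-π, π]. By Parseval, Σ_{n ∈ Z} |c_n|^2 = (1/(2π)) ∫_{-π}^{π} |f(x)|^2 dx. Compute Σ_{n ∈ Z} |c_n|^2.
Σ |c_n|^2 = 25π^2/3 + 25

Expand and integrate term by term over [-π, π]:
  ∫ (5x)^2 dx = 25·(2π^3/3); ∫ 2·5·(5)·x dx = 0 (odd integrand); ∫ 5^2 dx = 25·2π.
So (1/(2π)) ∫_{-π}^{π} (5x + 5)^2 dx = 25π^2/3 + 25 = 25π^2/3 + 25.
Parseval ⇒ Σ |c_n|^2 = 25π^2/3 + 25.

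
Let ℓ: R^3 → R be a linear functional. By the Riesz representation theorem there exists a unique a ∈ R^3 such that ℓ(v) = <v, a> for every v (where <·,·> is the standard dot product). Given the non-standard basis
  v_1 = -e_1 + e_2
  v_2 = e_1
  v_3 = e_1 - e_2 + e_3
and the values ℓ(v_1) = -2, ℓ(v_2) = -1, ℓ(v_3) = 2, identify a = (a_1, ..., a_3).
a = (-1, -3, 0)

Write a = (a_1, ..., a_3) in the standard basis. For each basis vector v_i, ℓ(v_i) = <v_i, a> is a linear equation in the a_j's. Collect the n equations into a matrix system V a = ℓ, where row i of V is v_i (expressed in the standard basis). Since V is invertible (lower-triangular with 1s on the diagonal, up to permutation), solve by back-substitution:
  V =
[[-1, 1, 0],
 [1, 0, 0],
 [1, -1, 1]]
  V a = (-2, -1, 2)
Solving gives a = (-1, -3, 0).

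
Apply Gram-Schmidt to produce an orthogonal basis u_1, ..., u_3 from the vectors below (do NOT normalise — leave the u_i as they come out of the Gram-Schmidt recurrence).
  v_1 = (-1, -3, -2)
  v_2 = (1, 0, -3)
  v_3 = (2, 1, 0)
Orthogonal basis:
  u_1 = (-1, -3, -2)
  u_2 = (19/14, 15/14, -16/7)
  u_3 = (117/115, -13/23, 39/115)

Apply the Gram-Schmidt recurrence
  u_1 = v_1
  u_i = v_i − Σ_{j<i} ((v_i · u_j) / (u_j · u_j)) · u_j.

Step by step this gives:
  u_1 = (-1, -3, -2)
  u_2 = (19/14, 15/14, -16/7)
  u_3 = (117/115, -13/23, 39/115)

Orthogonality check:
  u_2 · u_1 = 0 (should be 0)
  u_3 · u_1 = 0 (should be 0)
  u_3 · u_2 = 0 (should be 0)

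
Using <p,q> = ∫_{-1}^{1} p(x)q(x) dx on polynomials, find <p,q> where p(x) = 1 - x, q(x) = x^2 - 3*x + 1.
<p,q> = 14/3

Expand the product: p(x)·q(x) = -x^3 + 4*x^2 - 4*x + 1.
∫_{-1}^{1} of each monomial x^k gives [2/(k+1) if k even, 0 if k odd]. Integrating term-by-term (or equivalently evaluating the antiderivative F(x) = -x^4/4 + 4*x^3/3 - 2*x^2 + x at the endpoints):
  F(1) − F(−1) = 1/12 − (-55/12) = 14/3.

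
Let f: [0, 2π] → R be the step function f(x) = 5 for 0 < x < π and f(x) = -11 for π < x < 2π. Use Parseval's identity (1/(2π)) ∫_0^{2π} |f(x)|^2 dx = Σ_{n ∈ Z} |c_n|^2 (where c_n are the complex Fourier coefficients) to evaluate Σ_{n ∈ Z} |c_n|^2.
Σ |c_n|^2 = 73

Parseval equates the L^2 energy of f (normalised by 1/(2π)) with the ℓ^2 sum of its Fourier coefficients: (1/(2π)) ∫_0^{2π} |f|^2 = Σ |c_n|^2.
Compute the left side: (1/(2π)) [∫_0^π 5^2 dx + ∫_π^{2π} (-11)^2 dx] = (1/(2π)) · (25π + 121π) = (25 + 121)/2 = 73.
So Σ_{n ∈ Z} |c_n|^2 = 73.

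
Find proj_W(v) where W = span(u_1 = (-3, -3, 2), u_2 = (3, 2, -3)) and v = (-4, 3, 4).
proj_W(v) = (-87/43, 78/43, 223/43)

Set up U = [u_1 | ... | u_2] ∈ R^(3×2). The projector onto W = col(U) is P = U (U^T U)^(-1) U^T.
Compute U^T U =
  [22, -21]
  [-21, 22],
and U^T v = (11, -18).
Solve U^T U · c = U^T v for the coefficients: c = (-136/43, -165/43). The projection is proj_W(v) = U c.
Check: (v - proj_W(v)) · u_1 = 0  (should be 0).
Check: (v - proj_W(v)) · u_2 = 0  (should be 0).
Result: proj_W(v) = (-87/43, 78/43, 223/43).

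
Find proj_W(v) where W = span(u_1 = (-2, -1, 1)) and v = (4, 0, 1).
proj_W(v) = (7/3, 7/6, -7/6)

Set up U = [u_1 | ... | u_1] ∈ R^(3×1). The projector onto W = col(U) is P = U (U^T U)^(-1) U^T.
Compute U^T U =
  [6],
and U^T v = (-7).
Solve U^T U · c = U^T v for the coefficients: c = (-7/6). The projection is proj_W(v) = U c.
Check: (v - proj_W(v)) · u_1 = 0  (should be 0).
Result: proj_W(v) = (7/3, 7/6, -7/6).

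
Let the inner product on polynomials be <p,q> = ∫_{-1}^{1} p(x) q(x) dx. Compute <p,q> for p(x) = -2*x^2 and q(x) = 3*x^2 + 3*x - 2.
<p,q> = 4/15

Expand the product: p(x)·q(x) = -6*x^4 - 6*x^3 + 4*x^2.
∫_{-1}^{1} of each monomial x^k gives [2/(k+1) if k even, 0 if k odd]. Integrating term-by-term (or equivalently evaluating the antiderivative F(x) = -6*x^5/5 - 3*x^4/2 + 4*x^3/3 at the endpoints):
  F(1) − F(−1) = -41/30 − (-49/30) = 4/15.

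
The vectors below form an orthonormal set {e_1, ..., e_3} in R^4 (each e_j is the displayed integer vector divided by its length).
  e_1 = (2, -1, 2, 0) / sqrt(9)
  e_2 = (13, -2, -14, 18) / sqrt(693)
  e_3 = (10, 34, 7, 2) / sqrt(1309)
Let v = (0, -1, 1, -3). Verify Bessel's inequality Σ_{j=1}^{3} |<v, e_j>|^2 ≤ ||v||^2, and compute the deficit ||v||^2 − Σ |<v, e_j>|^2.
Σ |<v, e_j>|^2 = 138/17; ||v||^2 = 11; deficit = 49/17

Write each e_j = u_j / sqrt(<u_j, u_j>) where u_j is the displayed integer vector. Then <v, e_j> = <v, u_j> / sqrt(<u_j, u_j>), so |<v, e_j>|^2 = <v, u_j>^2 / <u_j, u_j>.
Coefficients: <v, e_1> = 3/sqrt(9), <v, e_2> = -66/sqrt(693), <v, e_3> = -33/sqrt(1309).
Square and sum: Σ |<v, e_j>|^2 = 138/17.
Compute ||v||^2 = v·v = 11.
Deficit = 11 − 138/17 = 49/17 ≥ 0, confirming Bessel's inequality. (The deficit equals ||v − Σ <v,e_j> e_j||^2, the squared distance from v to span{e_j}.)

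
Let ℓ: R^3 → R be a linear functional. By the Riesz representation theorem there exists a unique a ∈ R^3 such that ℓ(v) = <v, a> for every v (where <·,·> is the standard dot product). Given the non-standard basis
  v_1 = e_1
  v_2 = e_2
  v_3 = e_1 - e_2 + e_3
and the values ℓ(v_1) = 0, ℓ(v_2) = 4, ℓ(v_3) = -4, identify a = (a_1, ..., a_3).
a = (0, 4, 0)

Write a = (a_1, ..., a_3) in the standard basis. For each basis vector v_i, ℓ(v_i) = <v_i, a> is a linear equation in the a_j's. Collect the n equations into a matrix system V a = ℓ, where row i of V is v_i (expressed in the standard basis). Since V is invertible (lower-triangular with 1s on the diagonal, up to permutation), solve by back-substitution:
  V =
[[1, 0, 0],
 [0, 1, 0],
 [1, -1, 1]]
  V a = (0, 4, -4)
Solving gives a = (0, 4, 0).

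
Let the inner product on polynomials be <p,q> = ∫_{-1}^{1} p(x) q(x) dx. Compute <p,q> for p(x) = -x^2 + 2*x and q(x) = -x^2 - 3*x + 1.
<p,q> = -64/15

Expand the product: p(x)·q(x) = x^4 + x^3 - 7*x^2 + 2*x.
∫_{-1}^{1} of each monomial x^k gives [2/(k+1) if k even, 0 if k odd]. Integrating term-by-term (or equivalently evaluating the antiderivative F(x) = x^5/5 + x^4/4 - 7*x^3/3 + x^2 at the endpoints):
  F(1) − F(−1) = -53/60 − (203/60) = -64/15.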